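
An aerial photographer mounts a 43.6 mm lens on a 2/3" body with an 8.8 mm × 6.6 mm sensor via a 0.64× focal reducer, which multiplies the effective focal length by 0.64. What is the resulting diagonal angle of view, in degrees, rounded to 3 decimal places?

22.301°

Effective focal length f = 43.6 × 0.64 = 27.904 mm.
Sensor diagonal = √(8.8² + 6.6²) = √121.0000 ≈ 11.0000 mm.
α = 2·arctan(11.000 / (2 × 27.904)) = 2·arctan(0.19710) ≈ 22.3006°.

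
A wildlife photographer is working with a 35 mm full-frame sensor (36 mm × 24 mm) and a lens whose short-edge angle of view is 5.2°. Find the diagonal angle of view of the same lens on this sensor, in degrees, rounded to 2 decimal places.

9.36°

From the short-edge AOV: f = 24 / (2·tan(2.6°)) = 24 / 0.09082 ≈ 264.2605 mm.
Sensor diagonal = √(36² + 24²) = √1872.0000 ≈ 43.2666 mm.
Diagonal AOV = 2·arctan(43.2666 / (2 × 264.2605)) = 2·arctan(0.08186) ≈ 9.3600°.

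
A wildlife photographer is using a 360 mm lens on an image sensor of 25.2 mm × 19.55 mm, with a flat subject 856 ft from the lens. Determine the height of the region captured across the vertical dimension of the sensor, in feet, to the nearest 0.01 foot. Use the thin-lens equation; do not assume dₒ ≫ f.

dₒ: 856 ft × 304.8 mm/ft = 260908.79 mm.
Similar triangles through the lens centre give W/dₒ = h/dᵢ; with 1/f = 1/dₒ + 1/dᵢ this gives W = h·(dₒ − f)/f.
W = 19.55 mm × (260909 − 360) / 360 = 19.55 × 723.7466 ≈ 14149.247 mm = 14149.247/304.8 ft = 46.4214 ft.

46.42 ft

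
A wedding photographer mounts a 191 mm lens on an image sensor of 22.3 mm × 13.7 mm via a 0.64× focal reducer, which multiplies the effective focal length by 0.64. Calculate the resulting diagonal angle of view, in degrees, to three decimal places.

12.221°

Effective focal length f = 191 × 0.64 = 122.24 mm.
Sensor diagonal = √(22.3² + 13.7²) = √684.9800 ≈ 26.1721 mm.
α = 2·arctan(26.172 / (2 × 122.24)) = 2·arctan(0.10705) ≈ 12.2207°.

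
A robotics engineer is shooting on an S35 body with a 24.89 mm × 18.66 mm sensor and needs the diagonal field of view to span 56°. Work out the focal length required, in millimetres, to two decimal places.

29.25 mm

Sensor diagonal = √(24.89² + 18.66²) = √967.7077 ≈ 31.1080 mm.
From α = 2·arctan(d/2f) we get f = d / (2·tan(α/2)).
With d = 31.1080 mm and α/2 = 28°, tan(α/2) ≈ 0.53171, so f ≈ 31.1080 / 1.06342 ≈ 29.2528 mm.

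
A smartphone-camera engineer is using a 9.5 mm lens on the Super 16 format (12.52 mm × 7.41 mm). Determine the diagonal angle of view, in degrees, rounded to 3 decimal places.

Sensor diagonal = √(12.52² + 7.41²) = √211.6585 ≈ 14.5485 mm.
Angle of view α = 2·arctan(d/2f) with d = 14.5485 mm and f = 9.5 mm.
d/2f = 0.76571; arctan(0.76571) ≈ 37.4416°, so α ≈ 74.8833°.

74.883°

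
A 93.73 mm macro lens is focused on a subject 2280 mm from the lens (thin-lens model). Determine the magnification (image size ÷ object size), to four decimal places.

0.0429×

Thin lens: 1/f = 1/dₒ + 1/dᵢ → 1/dᵢ = 1/93.73 − 1/2280 = 0.0102303 mm⁻¹, so dᵢ ≈ 97.7484 mm.
Magnification m = dᵢ/dₒ = 97.7484/2280 ≈ 0.04287.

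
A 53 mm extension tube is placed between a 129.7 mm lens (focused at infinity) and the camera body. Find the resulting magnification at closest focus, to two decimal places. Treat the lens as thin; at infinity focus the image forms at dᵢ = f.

0.41×

The tube moves the image plane from f to f + e, so dᵢ = 129.7 + 53 = 182.7 mm. Focus is achieved when 1/f = 1/dₒ + 1/dᵢ, giving dₒ = 1/(1/f − 1/(f+e)).
Magnification m = dᵢ/dₒ = (f+e)·(1/f − 1/(f+e)) = e/f = 53/129.7 ≈ 0.4086.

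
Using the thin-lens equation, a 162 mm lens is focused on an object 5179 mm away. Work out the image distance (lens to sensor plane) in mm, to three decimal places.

1/dᵢ = 1/f − 1/dₒ = 1/162 − 1/5179 = 0.0059798 mm⁻¹.
dᵢ = 1/0.0059798 ≈ 167.2310 mm.

167.231 mm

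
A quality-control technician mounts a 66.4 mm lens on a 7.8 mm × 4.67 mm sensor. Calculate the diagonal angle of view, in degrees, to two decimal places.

7.83°

Sensor diagonal = √(7.8² + 4.67²) = √82.6489 ≈ 9.0911 mm.
Angle of view α = 2·arctan(d/2f) with d = 9.0911 mm and f = 66.4 mm.
d/2f = 0.06846; arctan(0.06846) ≈ 3.9162°, so α ≈ 7.8324°.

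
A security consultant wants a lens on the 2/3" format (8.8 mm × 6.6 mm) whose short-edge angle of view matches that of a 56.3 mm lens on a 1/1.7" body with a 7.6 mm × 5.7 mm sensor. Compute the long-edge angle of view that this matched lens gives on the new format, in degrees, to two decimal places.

Equal short-edge AOV ⇒ f₂ = f₁ · 6.6/5.7 = 56.3 × 1.15789 ≈ 65.1895 mm.
Long-edge AOV on the new format = 2·arctan(8.8 / (2 × 65.1895)) = 2·arctan(0.06750) ≈ 7.7227°.

7.72°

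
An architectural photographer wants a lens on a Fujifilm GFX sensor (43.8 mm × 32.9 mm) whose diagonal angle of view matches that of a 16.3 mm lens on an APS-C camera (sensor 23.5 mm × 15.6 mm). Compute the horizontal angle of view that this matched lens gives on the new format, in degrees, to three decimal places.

69.351°

Sensor diagonal = √(23.5² + 15.6²) = √795.6100 ≈ 28.2066 mm.
Sensor diagonal = √(43.8² + 32.9²) = √3000.8500 ≈ 54.7800 mm.
Equal diagonal AOV ⇒ f₂ = f₁ · 54.7800/28.2066 = 16.3 × 1.94210 ≈ 31.6563 mm.
Horizontal AOV on the new format = 2·arctan(43.8 / (2 × 31.6563)) = 2·arctan(0.69181) ≈ 69.3515°.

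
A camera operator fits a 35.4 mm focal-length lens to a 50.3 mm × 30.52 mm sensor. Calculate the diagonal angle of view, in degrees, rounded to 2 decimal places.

79.45°

Sensor diagonal = √(50.3² + 30.52²) = √3461.5604 ≈ 58.8350 mm.
Angle of view α = 2·arctan(d/2f) with d = 58.8350 mm and f = 35.4 mm.
d/2f = 0.83100; arctan(0.83100) ≈ 39.7267°, so α ≈ 79.4534°.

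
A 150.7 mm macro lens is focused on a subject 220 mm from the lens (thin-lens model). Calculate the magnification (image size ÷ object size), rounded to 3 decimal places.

2.175×

Thin lens: 1/f = 1/dₒ + 1/dᵢ → 1/dᵢ = 1/150.7 − 1/220 = 0.0020902 mm⁻¹, so dᵢ ≈ 478.4127 mm.
Magnification m = dᵢ/dₒ = 478.4127/220 ≈ 2.17460.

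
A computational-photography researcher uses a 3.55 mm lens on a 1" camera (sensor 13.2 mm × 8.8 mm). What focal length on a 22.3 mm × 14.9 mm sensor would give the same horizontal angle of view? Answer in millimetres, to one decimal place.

Equal angle of view means equal width/f ratio, so f₂ = f₁ · (width₂/width₁) = 3.55 × 22.3/13.2.
f₂ = 3.55 × 1.68939 ≈ 5.997 mm.

6.0 mm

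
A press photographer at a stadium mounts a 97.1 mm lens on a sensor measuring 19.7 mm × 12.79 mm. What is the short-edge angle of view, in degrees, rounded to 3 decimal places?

Angle of view α = 2·arctan(h/2f) with h = 12.79 mm and f = 97.1 mm.
h/2f = 0.06586; arctan(0.06586) ≈ 3.7681°, so α ≈ 7.5361°.

7.536°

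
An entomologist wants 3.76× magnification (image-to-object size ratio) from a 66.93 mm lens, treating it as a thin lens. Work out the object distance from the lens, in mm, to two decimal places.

With m = dᵢ/dₒ and 1/f = 1/dₒ + 1/dᵢ, substituting dᵢ = m·dₒ gives 1/f = (1 + 1/m)/dₒ, hence dₒ = f·(1 + 1/m).
dₒ = 66.93 × (1 + 1/3.76) = 66.93 × 1.26596 ≈ 84.731 mm.

84.73 mm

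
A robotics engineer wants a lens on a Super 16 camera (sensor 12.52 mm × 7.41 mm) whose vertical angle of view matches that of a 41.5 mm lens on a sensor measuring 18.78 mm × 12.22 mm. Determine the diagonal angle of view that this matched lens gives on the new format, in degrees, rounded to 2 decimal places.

Equal vertical AOV ⇒ f₂ = f₁ · 7.41/12.22 = 41.5 × 0.60638 ≈ 25.1649 mm.
Sensor diagonal = √(12.52² + 7.41²) = √211.6585 ≈ 14.5485 mm.
Diagonal AOV on the new format = 2·arctan(14.5485 / (2 × 25.1649)) = 2·arctan(0.28906) ≈ 32.2453°.

32.25°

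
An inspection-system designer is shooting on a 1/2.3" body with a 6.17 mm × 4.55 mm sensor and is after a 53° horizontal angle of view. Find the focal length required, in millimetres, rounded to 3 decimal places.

From α = 2·arctan(w/2f) we get f = w / (2·tan(α/2)).
With w = 6.17 mm and α/2 = 26.5°, tan(α/2) ≈ 0.49858, so f ≈ 6.17 / 0.99716 ≈ 6.1876 mm.

6.188 mm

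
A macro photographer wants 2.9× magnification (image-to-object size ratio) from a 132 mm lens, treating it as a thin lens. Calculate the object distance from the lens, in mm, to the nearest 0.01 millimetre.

177.52 mm

With m = dᵢ/dₒ and 1/f = 1/dₒ + 1/dᵢ, substituting dᵢ = m·dₒ gives 1/f = (1 + 1/m)/dₒ, hence dₒ = f·(1 + 1/m).
dₒ = 132 × (1 + 1/2.9) = 132 × 1.34483 ≈ 177.517 mm.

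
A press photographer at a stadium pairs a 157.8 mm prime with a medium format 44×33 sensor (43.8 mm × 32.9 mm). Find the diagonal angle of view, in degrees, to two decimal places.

19.69°

Sensor diagonal = √(43.8² + 32.9²) = √3000.8500 ≈ 54.7800 mm.
Angle of view α = 2·arctan(d/2f) with d = 54.7800 mm and f = 157.8 mm.
d/2f = 0.17357; arctan(0.17357) ≈ 9.8470°, so α ≈ 19.6939°.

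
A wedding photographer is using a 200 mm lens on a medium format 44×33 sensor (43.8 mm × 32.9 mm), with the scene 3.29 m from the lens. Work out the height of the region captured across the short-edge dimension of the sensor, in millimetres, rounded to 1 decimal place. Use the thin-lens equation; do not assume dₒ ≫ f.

508.3 mm

dₒ: 3.29 m = 3290 mm.
Similar triangles through the lens centre give W/dₒ = h/dᵢ; with 1/f = 1/dₒ + 1/dᵢ this gives W = h·(dₒ − f)/f.
W = 32.9 mm × (3290 − 200) / 200 = 32.9 × 15.4500 ≈ 508.305 mm.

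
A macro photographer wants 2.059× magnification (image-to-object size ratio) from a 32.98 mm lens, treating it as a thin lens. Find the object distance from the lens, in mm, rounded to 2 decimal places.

49.00 mm

With m = dᵢ/dₒ and 1/f = 1/dₒ + 1/dᵢ, substituting dᵢ = m·dₒ gives 1/f = (1 + 1/m)/dₒ, hence dₒ = f·(1 + 1/m).
dₒ = 32.98 × (1 + 1/2.059) = 32.98 × 1.48567 ≈ 48.997 mm.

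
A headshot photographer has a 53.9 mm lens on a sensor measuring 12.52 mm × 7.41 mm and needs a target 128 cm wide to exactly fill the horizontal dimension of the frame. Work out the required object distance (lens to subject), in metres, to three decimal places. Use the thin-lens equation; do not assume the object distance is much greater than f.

W: 128 cm = 1280 mm.
Magnification m = w/W = dᵢ/dₒ; combined with 1/f = 1/dₒ + 1/dᵢ this gives dₒ = f·(1 + W/w).
dₒ = 53.9 mm × (1 + 1280/12.52) = 53.9 × 103.2364 ≈ 5564.443 mm = 5.56444 m.

5.564 m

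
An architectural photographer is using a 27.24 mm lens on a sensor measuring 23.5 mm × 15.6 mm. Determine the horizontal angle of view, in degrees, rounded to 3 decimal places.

Angle of view α = 2·arctan(w/2f) with w = 23.5 mm and f = 27.24 mm.
w/2f = 0.43135; arctan(0.43135) ≈ 23.3330°, so α ≈ 46.6660°.

46.666°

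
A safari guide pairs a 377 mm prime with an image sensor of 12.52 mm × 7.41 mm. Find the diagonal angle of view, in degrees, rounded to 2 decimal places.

2.21°

Sensor diagonal = √(12.52² + 7.41²) = √211.6585 ≈ 14.5485 mm.
Angle of view α = 2·arctan(d/2f) with d = 14.5485 mm and f = 377 mm.
d/2f = 0.01930; arctan(0.01930) ≈ 1.1054°, so α ≈ 2.2108°.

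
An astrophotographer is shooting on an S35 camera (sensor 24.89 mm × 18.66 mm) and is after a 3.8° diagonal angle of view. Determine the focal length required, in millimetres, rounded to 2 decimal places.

468.87 mm

Sensor diagonal = √(24.89² + 18.66²) = √967.7077 ≈ 31.1080 mm.
From α = 2·arctan(d/2f) we get f = d / (2·tan(α/2)).
With d = 31.1080 mm and α/2 = 1.9°, tan(α/2) ≈ 0.03317, so f ≈ 31.1080 / 0.06635 ≈ 468.8694 mm.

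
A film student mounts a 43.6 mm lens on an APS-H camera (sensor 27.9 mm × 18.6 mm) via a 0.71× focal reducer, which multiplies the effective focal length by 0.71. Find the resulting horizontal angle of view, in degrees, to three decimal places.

48.516°

Effective focal length f = 43.6 × 0.71 = 30.956 mm.
α = 2·arctan(27.9 / (2 × 30.956)) = 2·arctan(0.45064) ≈ 48.5164°.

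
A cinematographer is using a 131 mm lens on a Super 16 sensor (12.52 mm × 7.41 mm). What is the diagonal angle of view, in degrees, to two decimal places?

Sensor diagonal = √(12.52² + 7.41²) = √211.6585 ≈ 14.5485 mm.
Angle of view α = 2·arctan(d/2f) with d = 14.5485 mm and f = 131 mm.
d/2f = 0.05553; arctan(0.05553) ≈ 3.1783°, so α ≈ 6.3566°.

6.36°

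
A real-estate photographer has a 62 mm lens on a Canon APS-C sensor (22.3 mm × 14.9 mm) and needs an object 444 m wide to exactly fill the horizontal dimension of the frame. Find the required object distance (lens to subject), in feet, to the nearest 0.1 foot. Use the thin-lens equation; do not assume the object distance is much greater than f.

4050.2 ft

W: 444 m = 444000 mm.
Magnification m = w/W = dᵢ/dₒ; combined with 1/f = 1/dₒ + 1/dᵢ this gives dₒ = f·(1 + W/w).
dₒ = 62 mm × (1 + 444000/22.3) = 62 × 19911.3139 ≈ 1234501.462 mm = 1234501.462/304.8 ft = 4050.2 ft.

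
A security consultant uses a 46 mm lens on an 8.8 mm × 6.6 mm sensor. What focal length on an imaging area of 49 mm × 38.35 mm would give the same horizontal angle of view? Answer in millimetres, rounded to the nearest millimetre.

Equal angle of view means equal width/f ratio, so f₂ = f₁ · (width₂/width₁) = 46 × 49/8.8.
f₂ = 46 × 5.56818 ≈ 256.136 mm.

256 mm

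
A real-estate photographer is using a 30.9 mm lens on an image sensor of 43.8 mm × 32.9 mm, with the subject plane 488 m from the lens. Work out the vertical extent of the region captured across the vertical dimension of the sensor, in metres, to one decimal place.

519.6 m

dₒ: 488 m = 488000 mm.
Similar triangles through the lens centre give W/dₒ = h/dᵢ; with 1/f = 1/dₒ + 1/dᵢ this gives W = h·(dₒ − f)/f.
W = 32.9 mm × (488000 − 30.9) / 30.9 = 32.9 × 15791.8803 ≈ 519552.861 mm = 519.553 m.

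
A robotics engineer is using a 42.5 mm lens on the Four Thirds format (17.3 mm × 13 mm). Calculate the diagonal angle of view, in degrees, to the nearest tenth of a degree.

Sensor diagonal = √(17.3² + 13²) = √468.2900 ≈ 21.6400 mm.
Angle of view α = 2·arctan(d/2f) with d = 21.6400 mm and f = 42.5 mm.
d/2f = 0.25459; arctan(0.25459) ≈ 14.2834°, so α ≈ 28.5668°.

28.6°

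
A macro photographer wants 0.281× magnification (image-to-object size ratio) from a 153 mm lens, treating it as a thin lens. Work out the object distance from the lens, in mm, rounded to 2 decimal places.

697.48 mm

With m = dᵢ/dₒ and 1/f = 1/dₒ + 1/dᵢ, substituting dᵢ = m·dₒ gives 1/f = (1 + 1/m)/dₒ, hence dₒ = f·(1 + 1/m).
dₒ = 153 × (1 + 1/0.281) = 153 × 4.55872 ≈ 697.484 mm.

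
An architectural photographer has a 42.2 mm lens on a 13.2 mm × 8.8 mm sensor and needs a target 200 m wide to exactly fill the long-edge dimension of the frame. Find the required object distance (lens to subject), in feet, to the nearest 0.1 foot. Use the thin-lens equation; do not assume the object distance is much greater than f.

W: 200 m = 200000 mm.
Magnification m = w/W = dᵢ/dₒ; combined with 1/f = 1/dₒ + 1/dᵢ this gives dₒ = f·(1 + W/w).
dₒ = 42.2 mm × (1 + 200000/13.2) = 42.2 × 15152.5152 ≈ 639436.139 mm = 639436.139/304.8 ft = 2097.89 ft.

2097.9 ft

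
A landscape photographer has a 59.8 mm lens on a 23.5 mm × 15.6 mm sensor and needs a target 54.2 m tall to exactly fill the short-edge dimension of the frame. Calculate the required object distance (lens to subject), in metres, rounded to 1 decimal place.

207.8 m

W: 54.2 m = 54200 mm.
Magnification m = h/W = dᵢ/dₒ; combined with 1/f = 1/dₒ + 1/dᵢ this gives dₒ = f·(1 + W/h).
dₒ = 59.8 mm × (1 + 54200/15.6) = 59.8 × 3475.3590 ≈ 207826.467 mm = 207.826 m.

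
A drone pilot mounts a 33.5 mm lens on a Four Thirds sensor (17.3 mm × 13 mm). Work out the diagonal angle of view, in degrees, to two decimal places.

35.80°

Sensor diagonal = √(17.3² + 13²) = √468.2900 ≈ 21.6400 mm.
Angle of view α = 2·arctan(d/2f) with d = 21.6400 mm and f = 33.5 mm.
d/2f = 0.32299; arctan(0.32299) ≈ 17.8997°, so α ≈ 35.7994°.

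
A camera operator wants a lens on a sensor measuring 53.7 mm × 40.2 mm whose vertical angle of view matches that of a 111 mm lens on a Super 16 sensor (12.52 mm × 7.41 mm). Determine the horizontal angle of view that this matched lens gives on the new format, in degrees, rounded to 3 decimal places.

5.106°

Equal vertical AOV ⇒ f₂ = f₁ · 40.2/7.41 = 111 × 5.42510 ≈ 602.1862 mm.
Horizontal AOV on the new format = 2·arctan(53.7 / (2 × 602.1862)) = 2·arctan(0.04459) ≈ 5.1060°.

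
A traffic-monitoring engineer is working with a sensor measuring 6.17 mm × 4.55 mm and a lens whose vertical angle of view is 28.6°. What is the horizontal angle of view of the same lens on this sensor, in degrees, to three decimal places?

38.136°

From the vertical AOV: f = 4.55 / (2·tan(14.3°)) = 4.55 / 0.50979 ≈ 8.9252 mm.
Horizontal AOV = 2·arctan(6.17 / (2 × 8.9252)) = 2·arctan(0.34565) ≈ 38.1355°.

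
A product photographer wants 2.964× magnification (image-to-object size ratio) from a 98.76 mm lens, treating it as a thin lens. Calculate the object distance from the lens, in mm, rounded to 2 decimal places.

132.08 mm

With m = dᵢ/dₒ and 1/f = 1/dₒ + 1/dᵢ, substituting dᵢ = m·dₒ gives 1/f = (1 + 1/m)/dₒ, hence dₒ = f·(1 + 1/m).
dₒ = 98.76 × (1 + 1/2.964) = 98.76 × 1.33738 ≈ 132.080 mm.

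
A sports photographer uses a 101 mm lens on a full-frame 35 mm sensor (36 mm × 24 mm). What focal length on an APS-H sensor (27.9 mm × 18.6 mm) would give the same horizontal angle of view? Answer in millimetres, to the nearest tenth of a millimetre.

Equal angle of view means equal width/f ratio, so f₂ = f₁ · (width₂/width₁) = 101 × 27.9/36.
f₂ = 101 × 0.77500 ≈ 78.275 mm.

78.3 mm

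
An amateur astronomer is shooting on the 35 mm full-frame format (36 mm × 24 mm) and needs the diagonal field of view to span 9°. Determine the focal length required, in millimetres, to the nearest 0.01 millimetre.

274.88 mm

Sensor diagonal = √(36² + 24²) = √1872.0000 ≈ 43.2666 mm.
From α = 2·arctan(d/2f) we get f = d / (2·tan(α/2)).
With d = 43.2666 mm and α/2 = 4.5°, tan(α/2) ≈ 0.07870, so f ≈ 43.2666 / 0.15740 ≈ 274.8772 mm.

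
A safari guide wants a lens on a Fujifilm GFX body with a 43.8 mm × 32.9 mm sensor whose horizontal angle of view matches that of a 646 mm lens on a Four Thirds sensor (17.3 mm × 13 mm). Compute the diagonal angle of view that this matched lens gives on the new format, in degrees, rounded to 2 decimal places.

Equal horizontal AOV ⇒ f₂ = f₁ · 43.8/17.3 = 646 × 2.53179 ≈ 1635.5376 mm.
Sensor diagonal = √(43.8² + 32.9²) = √3000.8500 ≈ 54.7800 mm.
Diagonal AOV on the new format = 2·arctan(54.7800 / (2 × 1635.5376)) = 2·arctan(0.01675) ≈ 1.9189°.

1.92°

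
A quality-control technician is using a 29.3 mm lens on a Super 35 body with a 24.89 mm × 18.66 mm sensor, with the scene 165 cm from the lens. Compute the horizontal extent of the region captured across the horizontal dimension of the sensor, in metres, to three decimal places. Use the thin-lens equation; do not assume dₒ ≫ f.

dₒ: 165 cm = 1650 mm.
Similar triangles through the lens centre give W/dₒ = w/dᵢ; with 1/f = 1/dₒ + 1/dᵢ this gives W = w·(dₒ − f)/f.
W = 24.89 mm × (1650 − 29.3) / 29.3 = 24.89 × 55.3140 ≈ 1376.765 mm = 1.37677 m.

1.377 m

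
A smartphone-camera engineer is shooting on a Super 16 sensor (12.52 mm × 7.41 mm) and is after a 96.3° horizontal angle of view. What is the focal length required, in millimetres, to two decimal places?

From α = 2·arctan(w/2f) we get f = w / (2·tan(α/2)).
With w = 12.52 mm and α/2 = 48.15°, tan(α/2) ≈ 1.11648, so f ≈ 12.52 / 2.23295 ≈ 5.6069 mm.

5.61 mm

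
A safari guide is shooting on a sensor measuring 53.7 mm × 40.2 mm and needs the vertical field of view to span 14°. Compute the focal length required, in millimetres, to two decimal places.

163.70 mm

From α = 2·arctan(h/2f) we get f = h / (2·tan(α/2)).
With h = 40.2 mm and α/2 = 7°, tan(α/2) ≈ 0.12278, so f ≈ 40.2 / 0.24557 ≈ 163.7014 mm.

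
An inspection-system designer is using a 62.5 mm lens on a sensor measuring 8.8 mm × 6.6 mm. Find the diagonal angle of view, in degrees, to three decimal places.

Sensor diagonal = √(8.8² + 6.6²) = √121.0000 ≈ 11.0000 mm.
Angle of view α = 2·arctan(d/2f) with d = 11.0000 mm and f = 62.5 mm.
d/2f = 0.08800; arctan(0.08800) ≈ 5.0291°, so α ≈ 10.0581°.

10.058°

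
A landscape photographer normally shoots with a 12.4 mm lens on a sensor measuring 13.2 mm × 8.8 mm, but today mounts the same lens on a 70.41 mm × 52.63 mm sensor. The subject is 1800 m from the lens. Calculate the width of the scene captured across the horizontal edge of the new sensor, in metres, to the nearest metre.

The focal length stays 12.4 mm; the relevant sensor dimension is now w = 70.41 mm. Object distance dₒ = 1800 m = 1.8e+06 mm.
Thin-lens field width W = w·(dₒ − f)/f = 70.41 × (1.8e+06 − 12.4)/12.4 ≈ 10220736.042 mm = 10220.7 m.

10221 m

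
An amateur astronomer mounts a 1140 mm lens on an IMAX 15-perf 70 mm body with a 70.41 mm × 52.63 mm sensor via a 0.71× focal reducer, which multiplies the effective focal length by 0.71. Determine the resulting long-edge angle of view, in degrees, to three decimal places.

4.981°

Effective focal length f = 1140 × 0.71 = 809.4 mm.
α = 2·arctan(70.41 / (2 × 809.4)) = 2·arctan(0.04350) ≈ 4.9810°.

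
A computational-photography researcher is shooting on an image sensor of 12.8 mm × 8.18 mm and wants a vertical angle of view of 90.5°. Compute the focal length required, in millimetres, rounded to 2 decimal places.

From α = 2·arctan(h/2f) we get f = h / (2·tan(α/2)).
With h = 8.18 mm and α/2 = 45.25°, tan(α/2) ≈ 1.00876, so f ≈ 8.18 / 2.01753 ≈ 4.0545 mm.

4.05 mm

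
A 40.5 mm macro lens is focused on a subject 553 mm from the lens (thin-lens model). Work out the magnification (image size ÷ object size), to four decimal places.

Thin lens: 1/f = 1/dₒ + 1/dᵢ → 1/dᵢ = 1/40.5 − 1/553 = 0.0228830 mm⁻¹, so dᵢ ≈ 43.7005 mm.
Magnification m = dᵢ/dₒ = 43.7005/553 ≈ 0.07902.

0.0790×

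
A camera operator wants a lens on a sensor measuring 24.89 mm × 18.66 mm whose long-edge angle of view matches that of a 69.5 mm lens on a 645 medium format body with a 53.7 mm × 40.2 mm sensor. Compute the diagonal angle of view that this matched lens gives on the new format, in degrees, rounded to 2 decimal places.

Equal long-edge AOV ⇒ f₂ = f₁ · 24.89/53.7 = 69.5 × 0.46350 ≈ 32.2133 mm.
Sensor diagonal = √(24.89² + 18.66²) = √967.7077 ≈ 31.1080 mm.
Diagonal AOV on the new format = 2·arctan(31.1080 / (2 × 32.2133)) = 2·arctan(0.48284) ≈ 51.5466°.

51.55°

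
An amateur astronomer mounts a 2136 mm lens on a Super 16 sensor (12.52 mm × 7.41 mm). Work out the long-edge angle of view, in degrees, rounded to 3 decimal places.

0.336°

Angle of view α = 2·arctan(w/2f) with w = 12.52 mm and f = 2136 mm.
w/2f = 0.00293; arctan(0.00293) ≈ 0.1679°, so α ≈ 0.3358°.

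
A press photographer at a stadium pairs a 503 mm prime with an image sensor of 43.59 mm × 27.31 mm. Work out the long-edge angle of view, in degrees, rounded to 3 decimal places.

4.962°

Angle of view α = 2·arctan(w/2f) with w = 43.59 mm and f = 503 mm.
w/2f = 0.04333; arctan(0.04333) ≈ 2.4811°, so α ≈ 4.9622°.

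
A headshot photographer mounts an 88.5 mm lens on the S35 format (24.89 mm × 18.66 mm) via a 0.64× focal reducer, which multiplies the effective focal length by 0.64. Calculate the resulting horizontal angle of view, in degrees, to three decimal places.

Effective focal length f = 88.5 × 0.64 = 56.64 mm.
α = 2·arctan(24.89 / (2 × 56.64)) = 2·arctan(0.21972) ≈ 24.7843°.

24.784°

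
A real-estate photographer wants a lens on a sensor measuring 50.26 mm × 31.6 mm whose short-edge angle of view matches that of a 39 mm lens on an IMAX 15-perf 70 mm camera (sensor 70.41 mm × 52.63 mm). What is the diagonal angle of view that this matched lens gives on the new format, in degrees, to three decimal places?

Equal short-edge AOV ⇒ f₂ = f₁ · 31.6/52.63 = 39 × 0.60042 ≈ 23.4163 mm.
Sensor diagonal = √(50.26² + 31.6²) = √3524.6276 ≈ 59.3686 mm.
Diagonal AOV on the new format = 2·arctan(59.3686 / (2 × 23.4163)) = 2·arctan(1.26768) ≈ 103.4641°.

103.464°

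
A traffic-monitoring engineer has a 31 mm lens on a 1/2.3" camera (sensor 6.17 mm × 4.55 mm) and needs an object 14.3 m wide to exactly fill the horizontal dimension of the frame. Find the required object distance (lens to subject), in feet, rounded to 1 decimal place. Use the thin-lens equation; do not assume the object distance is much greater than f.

235.8 ft

W: 14.3 m = 14300 mm.
Magnification m = w/W = dᵢ/dₒ; combined with 1/f = 1/dₒ + 1/dᵢ this gives dₒ = f·(1 + W/w).
dₒ = 31 mm × (1 + 14300/6.17) = 31 × 2318.6661 ≈ 71878.650 mm = 71878.650/304.8 ft = 235.822 ft.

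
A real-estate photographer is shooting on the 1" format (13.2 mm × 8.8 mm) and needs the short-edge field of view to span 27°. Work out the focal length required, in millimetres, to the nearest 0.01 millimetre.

18.33 mm

From α = 2·arctan(h/2f) we get f = h / (2·tan(α/2)).
With h = 8.8 mm and α/2 = 13.5°, tan(α/2) ≈ 0.24008, so f ≈ 8.8 / 0.48016 ≈ 18.3273 mm.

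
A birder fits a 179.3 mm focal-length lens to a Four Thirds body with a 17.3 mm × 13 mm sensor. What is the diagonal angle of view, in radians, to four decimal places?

0.1205 rad

Sensor diagonal = √(17.3² + 13²) = √468.2900 ≈ 21.6400 mm.
Angle of view α = 2·arctan(d/2f) with d = 21.6400 mm and f = 179.3 mm.
d/2f = 0.06035; arctan(0.06035) ≈ 0.0603 rad, so α ≈ 0.1205 rad.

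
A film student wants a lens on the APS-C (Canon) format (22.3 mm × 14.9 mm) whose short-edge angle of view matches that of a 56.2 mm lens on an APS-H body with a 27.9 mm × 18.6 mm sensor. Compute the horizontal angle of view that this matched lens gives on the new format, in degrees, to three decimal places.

27.821°

Equal short-edge AOV ⇒ f₂ = f₁ · 14.9/18.6 = 56.2 × 0.80108 ≈ 45.0204 mm.
Horizontal AOV on the new format = 2·arctan(22.3 / (2 × 45.0204)) = 2·arctan(0.24767) ≈ 27.8206°.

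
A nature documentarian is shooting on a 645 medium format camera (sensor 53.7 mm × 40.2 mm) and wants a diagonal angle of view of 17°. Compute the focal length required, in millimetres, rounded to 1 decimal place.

Sensor diagonal = √(53.7² + 40.2²) = √4499.7300 ≈ 67.0800 mm.
From α = 2·arctan(d/2f) we get f = d / (2·tan(α/2)).
With d = 67.0800 mm and α/2 = 8.5°, tan(α/2) ≈ 0.14945, so f ≈ 67.0800 / 0.29890 ≈ 224.4215 mm.

224.4 mm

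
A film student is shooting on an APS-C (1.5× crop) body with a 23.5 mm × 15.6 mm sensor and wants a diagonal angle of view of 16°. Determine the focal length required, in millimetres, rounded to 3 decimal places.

Sensor diagonal = √(23.5² + 15.6²) = √795.6100 ≈ 28.2066 mm.
From α = 2·arctan(d/2f) we get f = d / (2·tan(α/2)).
With d = 28.2066 mm and α/2 = 8°, tan(α/2) ≈ 0.14054, so f ≈ 28.2066 / 0.28108 ≈ 100.3500 mm.

100.350 mm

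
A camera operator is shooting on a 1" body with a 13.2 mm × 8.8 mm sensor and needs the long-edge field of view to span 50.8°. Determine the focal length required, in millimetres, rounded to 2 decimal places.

13.90 mm

From α = 2·arctan(w/2f) we get f = w / (2·tan(α/2)).
With w = 13.2 mm and α/2 = 25.4°, tan(α/2) ≈ 0.47483, so f ≈ 13.2 / 0.94967 ≈ 13.8996 mm.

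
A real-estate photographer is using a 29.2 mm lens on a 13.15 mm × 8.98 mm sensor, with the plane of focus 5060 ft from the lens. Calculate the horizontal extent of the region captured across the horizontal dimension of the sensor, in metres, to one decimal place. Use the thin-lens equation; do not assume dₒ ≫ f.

dₒ: 5060 ft × 304.8 mm/ft = 1542287.95 mm.
Similar triangles through the lens centre give W/dₒ = w/dᵢ; with 1/f = 1/dₒ + 1/dᵢ this gives W = w·(dₒ − f)/f.
W = 13.15 mm × (1.54229e+06 − 29.2) / 29.2 = 13.15 × 52817.0805 ≈ 694544.609 mm = 694.545 m.

694.5 m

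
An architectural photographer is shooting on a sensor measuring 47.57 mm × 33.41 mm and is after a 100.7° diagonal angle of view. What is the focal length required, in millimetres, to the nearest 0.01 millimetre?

Sensor diagonal = √(47.57² + 33.41²) = √3379.1330 ≈ 58.1303 mm.
From α = 2·arctan(d/2f) we get f = d / (2·tan(α/2)).
With d = 58.1303 mm and α/2 = 50.35°, tan(α/2) ≈ 1.20665, so f ≈ 58.1303 / 2.41329 ≈ 24.0875 mm.

24.09 mm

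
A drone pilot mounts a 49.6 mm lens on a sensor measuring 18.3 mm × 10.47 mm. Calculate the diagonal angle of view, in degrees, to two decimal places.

Sensor diagonal = √(18.3² + 10.47²) = √444.5109 ≈ 21.0834 mm.
Angle of view α = 2·arctan(d/2f) with d = 21.0834 mm and f = 49.6 mm.
d/2f = 0.21253; arctan(0.21253) ≈ 11.9988°, so α ≈ 23.9976°.

24.00°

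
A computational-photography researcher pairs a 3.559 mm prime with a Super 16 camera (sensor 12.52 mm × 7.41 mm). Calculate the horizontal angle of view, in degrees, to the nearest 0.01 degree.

120.76°

Angle of view α = 2·arctan(w/2f) with w = 12.52 mm and f = 3.559 mm.
w/2f = 1.75892; arctan(1.75892) ≈ 60.3805°, so α ≈ 120.7609°.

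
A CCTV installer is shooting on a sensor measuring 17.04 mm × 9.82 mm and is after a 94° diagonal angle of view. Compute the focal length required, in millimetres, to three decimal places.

9.170 mm

Sensor diagonal = √(17.04² + 9.82²) = √386.7940 ≈ 19.6671 mm.
From α = 2·arctan(d/2f) we get f = d / (2·tan(α/2)).
With d = 19.6671 mm and α/2 = 47°, tan(α/2) ≈ 1.07237, so f ≈ 19.6671 / 2.14474 ≈ 9.1699 mm.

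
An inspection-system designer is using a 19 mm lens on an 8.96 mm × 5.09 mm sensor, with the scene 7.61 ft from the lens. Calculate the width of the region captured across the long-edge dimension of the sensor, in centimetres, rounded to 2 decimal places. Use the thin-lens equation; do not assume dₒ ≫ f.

dₒ: 7.61 ft × 304.8 mm/ft = 2319.53 mm.
Similar triangles through the lens centre give W/dₒ = w/dᵢ; with 1/f = 1/dₒ + 1/dᵢ this gives W = w·(dₒ − f)/f.
W = 8.96 mm × (2319.53 − 19) / 19 = 8.96 × 121.0804 ≈ 1084.881 mm = 108.488 cm.

108.49 cm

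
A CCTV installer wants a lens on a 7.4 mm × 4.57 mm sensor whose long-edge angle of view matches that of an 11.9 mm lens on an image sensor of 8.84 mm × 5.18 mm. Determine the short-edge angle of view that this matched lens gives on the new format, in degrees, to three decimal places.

25.838°

Equal long-edge AOV ⇒ f₂ = f₁ · 7.4/8.84 = 11.9 × 0.83710 ≈ 9.9615 mm.
Short-edge AOV on the new format = 2·arctan(4.57 / (2 × 9.9615)) = 2·arctan(0.22938) ≈ 25.8383°.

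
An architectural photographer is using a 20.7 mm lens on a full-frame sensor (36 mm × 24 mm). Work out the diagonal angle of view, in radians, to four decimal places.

Sensor diagonal = √(36² + 24²) = √1872.0000 ≈ 43.2666 mm.
Angle of view α = 2·arctan(d/2f) with d = 43.2666 mm and f = 20.7 mm.
d/2f = 1.04509; arctan(1.04509) ≈ 0.8074 rad, so α ≈ 1.6149 rad.

1.6149 rad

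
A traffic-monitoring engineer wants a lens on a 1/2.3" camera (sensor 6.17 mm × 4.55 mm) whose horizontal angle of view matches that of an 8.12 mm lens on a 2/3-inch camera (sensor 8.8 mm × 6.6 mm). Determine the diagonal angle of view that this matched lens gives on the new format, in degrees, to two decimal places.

67.90°

Equal horizontal AOV ⇒ f₂ = f₁ · 6.17/8.8 = 8.12 × 0.70114 ≈ 5.6932 mm.
Sensor diagonal = √(6.17² + 4.55²) = √58.7714 ≈ 7.6663 mm.
Diagonal AOV on the new format = 2·arctan(7.6663 / (2 × 5.6932)) = 2·arctan(0.67328) ≈ 67.9030°.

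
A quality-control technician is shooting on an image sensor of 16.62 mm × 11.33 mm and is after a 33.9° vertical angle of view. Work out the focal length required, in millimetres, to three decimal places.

18.587 mm

From α = 2·arctan(h/2f) we get f = h / (2·tan(α/2)).
With h = 11.33 mm and α/2 = 16.95°, tan(α/2) ≈ 0.30478, so f ≈ 11.33 / 0.60955 ≈ 18.5874 mm.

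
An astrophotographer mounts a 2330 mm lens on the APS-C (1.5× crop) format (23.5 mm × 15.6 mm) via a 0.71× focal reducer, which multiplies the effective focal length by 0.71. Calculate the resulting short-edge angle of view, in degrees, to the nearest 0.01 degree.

Effective focal length f = 2330 × 0.71 = 1654.3 mm.
α = 2·arctan(15.6 / (2 × 1654.3)) = 2·arctan(0.00471) ≈ 0.5403°.

0.54°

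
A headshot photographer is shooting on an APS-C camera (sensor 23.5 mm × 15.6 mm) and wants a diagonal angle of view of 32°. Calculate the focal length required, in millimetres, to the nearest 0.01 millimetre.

49.18 mm

Sensor diagonal = √(23.5² + 15.6²) = √795.6100 ≈ 28.2066 mm.
From α = 2·arctan(d/2f) we get f = d / (2·tan(α/2)).
With d = 28.2066 mm and α/2 = 16°, tan(α/2) ≈ 0.28675, so f ≈ 28.2066 / 0.57349 ≈ 49.1840 mm.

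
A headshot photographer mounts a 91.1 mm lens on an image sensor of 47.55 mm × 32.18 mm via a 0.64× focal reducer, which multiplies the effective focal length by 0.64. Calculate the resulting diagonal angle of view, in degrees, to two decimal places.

52.43°

Effective focal length f = 91.1 × 0.64 = 58.304 mm.
Sensor diagonal = √(47.55² + 32.18²) = √3296.5549 ≈ 57.4156 mm.
α = 2·arctan(57.416 / (2 × 58.304)) = 2·arctan(0.49238) ≈ 52.4296°.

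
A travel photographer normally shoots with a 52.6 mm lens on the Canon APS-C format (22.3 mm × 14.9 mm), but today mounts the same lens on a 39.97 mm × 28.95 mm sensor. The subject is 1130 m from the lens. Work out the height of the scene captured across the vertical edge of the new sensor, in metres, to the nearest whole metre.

The focal length stays 52.6 mm; the relevant sensor dimension is now h = 28.95 mm. Object distance dₒ = 1130 m = 1.13e+06 mm.
Thin-lens field height W = h·(dₒ − f)/f = 28.95 × (1.13e+06 − 52.6)/52.6 ≈ 621900.708 mm = 621.901 m.

622 m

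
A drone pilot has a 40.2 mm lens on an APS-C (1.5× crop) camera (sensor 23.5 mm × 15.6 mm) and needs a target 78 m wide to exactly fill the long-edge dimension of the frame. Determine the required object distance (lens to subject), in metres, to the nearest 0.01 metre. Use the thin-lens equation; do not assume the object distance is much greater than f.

133.47 m

W: 78 m = 78000 mm.
Magnification m = w/W = dᵢ/dₒ; combined with 1/f = 1/dₒ + 1/dᵢ this gives dₒ = f·(1 + W/w).
dₒ = 40.2 mm × (1 + 78000/23.5) = 40.2 × 3320.1489 ≈ 133469.987 mm = 133.47 m.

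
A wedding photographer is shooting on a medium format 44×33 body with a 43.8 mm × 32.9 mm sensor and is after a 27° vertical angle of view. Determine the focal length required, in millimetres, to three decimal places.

From α = 2·arctan(h/2f) we get f = h / (2·tan(α/2)).
With h = 32.9 mm and α/2 = 13.5°, tan(α/2) ≈ 0.24008, so f ≈ 32.9 / 0.48016 ≈ 68.5192 mm.

68.519 mm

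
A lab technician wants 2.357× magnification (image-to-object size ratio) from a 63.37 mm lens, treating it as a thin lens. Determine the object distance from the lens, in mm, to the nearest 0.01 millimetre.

With m = dᵢ/dₒ and 1/f = 1/dₒ + 1/dᵢ, substituting dᵢ = m·dₒ gives 1/f = (1 + 1/m)/dₒ, hence dₒ = f·(1 + 1/m).
dₒ = 63.37 × (1 + 1/2.357) = 63.37 × 1.42427 ≈ 90.256 mm.

90.26 mm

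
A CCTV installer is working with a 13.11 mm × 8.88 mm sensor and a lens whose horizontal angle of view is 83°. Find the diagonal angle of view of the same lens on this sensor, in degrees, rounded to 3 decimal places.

From the horizontal AOV: f = 13.11 / (2·tan(41.5°)) = 13.11 / 1.76945 ≈ 7.4091 mm.
Sensor diagonal = √(13.11² + 8.88²) = √250.7265 ≈ 15.8343 mm.
Diagonal AOV = 2·arctan(15.8343 / (2 × 7.4091)) = 2·arctan(1.06858) ≈ 93.7975°.

93.798°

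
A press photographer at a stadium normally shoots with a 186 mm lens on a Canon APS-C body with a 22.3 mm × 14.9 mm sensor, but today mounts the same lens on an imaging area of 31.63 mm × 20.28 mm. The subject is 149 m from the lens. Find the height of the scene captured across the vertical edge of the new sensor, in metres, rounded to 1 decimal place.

The focal length stays 186 mm; the relevant sensor dimension is now h = 20.28 mm. Object distance dₒ = 149 m = 149000 mm.
Thin-lens field height W = h·(dₒ − f)/f = 20.28 × (149000 − 186)/186 ≈ 16225.526 mm = 16.2255 m.

16.2 m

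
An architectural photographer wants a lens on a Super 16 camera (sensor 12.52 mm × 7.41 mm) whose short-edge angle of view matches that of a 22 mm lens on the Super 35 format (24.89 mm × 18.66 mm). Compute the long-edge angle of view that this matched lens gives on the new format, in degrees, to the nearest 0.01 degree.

71.25°

Equal short-edge AOV ⇒ f₂ = f₁ · 7.41/18.66 = 22 × 0.39711 ≈ 8.7363 mm.
Long-edge AOV on the new format = 2·arctan(12.52 / (2 × 8.7363)) = 2·arctan(0.71655) ≈ 71.2468°.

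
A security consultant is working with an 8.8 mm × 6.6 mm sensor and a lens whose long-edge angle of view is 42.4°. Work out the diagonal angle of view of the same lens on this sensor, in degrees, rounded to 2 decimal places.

From the long-edge AOV: f = 8.8 / (2·tan(21.2°)) = 8.8 / 0.77575 ≈ 11.3439 mm.
Sensor diagonal = √(8.8² + 6.6²) = √121.0000 ≈ 11.0000 mm.
Diagonal AOV = 2·arctan(11.0000 / (2 × 11.3439)) = 2·arctan(0.48484) ≈ 51.7322°.

51.73°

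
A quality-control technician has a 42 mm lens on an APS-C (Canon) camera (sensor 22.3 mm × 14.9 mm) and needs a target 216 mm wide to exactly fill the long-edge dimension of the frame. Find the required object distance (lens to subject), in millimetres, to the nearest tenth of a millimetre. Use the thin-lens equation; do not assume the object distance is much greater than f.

Magnification m = w/W = dᵢ/dₒ; combined with 1/f = 1/dₒ + 1/dᵢ this gives dₒ = f·(1 + W/w).
dₒ = 42 mm × (1 + 216/22.3) = 42 × 10.6861 ≈ 448.816 mm.

448.8 mm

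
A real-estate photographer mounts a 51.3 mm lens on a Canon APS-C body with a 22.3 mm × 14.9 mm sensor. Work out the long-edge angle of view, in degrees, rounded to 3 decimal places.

24.525°

Angle of view α = 2·arctan(w/2f) with w = 22.3 mm and f = 51.3 mm.
w/2f = 0.21735; arctan(0.21735) ≈ 12.2625°, so α ≈ 24.5249°.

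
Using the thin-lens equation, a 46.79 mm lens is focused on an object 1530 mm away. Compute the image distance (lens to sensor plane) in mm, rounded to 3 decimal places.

48.266 mm

1/dᵢ = 1/f − 1/dₒ = 1/46.79 − 1/1530 = 0.0207185 mm⁻¹.
dᵢ = 1/0.0207185 ≈ 48.2661 mm.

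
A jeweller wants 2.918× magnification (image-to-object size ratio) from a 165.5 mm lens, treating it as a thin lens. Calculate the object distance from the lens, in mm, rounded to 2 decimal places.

With m = dᵢ/dₒ and 1/f = 1/dₒ + 1/dᵢ, substituting dᵢ = m·dₒ gives 1/f = (1 + 1/m)/dₒ, hence dₒ = f·(1 + 1/m).
dₒ = 165.5 × (1 + 1/2.918) = 165.5 × 1.34270 ≈ 222.217 mm.

222.22 mm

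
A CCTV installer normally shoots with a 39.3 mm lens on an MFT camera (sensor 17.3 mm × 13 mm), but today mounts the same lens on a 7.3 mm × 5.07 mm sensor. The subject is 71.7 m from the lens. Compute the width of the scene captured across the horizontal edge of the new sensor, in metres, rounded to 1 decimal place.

13.3 m

The focal length stays 39.3 mm; the relevant sensor dimension is now w = 7.3 mm. Object distance dₒ = 71.7 m = 71700 mm.
Thin-lens field width W = w·(dₒ − f)/f = 7.3 × (71700 − 39.3)/39.3 ≈ 13311.021 mm = 13.311 m.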